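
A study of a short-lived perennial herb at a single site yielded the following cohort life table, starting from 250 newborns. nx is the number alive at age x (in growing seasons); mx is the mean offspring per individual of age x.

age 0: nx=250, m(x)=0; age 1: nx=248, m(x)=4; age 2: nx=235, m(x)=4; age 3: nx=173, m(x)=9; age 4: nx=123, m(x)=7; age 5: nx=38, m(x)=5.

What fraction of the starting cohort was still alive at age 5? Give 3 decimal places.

0.152

l_5 = n_5/n_0 = 38/250 = 0.152 → 0.152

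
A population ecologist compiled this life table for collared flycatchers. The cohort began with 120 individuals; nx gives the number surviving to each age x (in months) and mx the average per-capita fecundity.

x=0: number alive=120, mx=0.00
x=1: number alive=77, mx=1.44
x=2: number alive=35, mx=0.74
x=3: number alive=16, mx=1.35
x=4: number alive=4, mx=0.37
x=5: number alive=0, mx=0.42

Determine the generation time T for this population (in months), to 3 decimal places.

lx = nx/n0 = nx/120: 1, 0.64167…, 0.29167…, 0.13333…, 0.03333…, 0
lx·mx: 0, 0.924…, 0.215833…, 0.18…, 0.012333…, 0 → R0 = 1.332167…
x·lx·mx: 0, 0.924…, 0.431667…, 0.54…, 0.049333…, 0 → Σ = 1.945…
T = 1.945… / 1.332167… = 1.460028… → 1.460

1.460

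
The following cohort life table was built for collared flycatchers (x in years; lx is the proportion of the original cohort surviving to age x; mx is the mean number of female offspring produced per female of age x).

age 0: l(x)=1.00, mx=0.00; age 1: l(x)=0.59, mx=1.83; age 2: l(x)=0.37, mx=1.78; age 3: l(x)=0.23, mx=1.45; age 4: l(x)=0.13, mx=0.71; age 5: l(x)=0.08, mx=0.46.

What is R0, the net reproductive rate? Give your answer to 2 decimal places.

lx·mx by age: 0, 1.0797, 0.6586, 0.3335, 0.0923, 0.0368
R0 = Σ lx·mx = 2.2009 → 2.20

2.20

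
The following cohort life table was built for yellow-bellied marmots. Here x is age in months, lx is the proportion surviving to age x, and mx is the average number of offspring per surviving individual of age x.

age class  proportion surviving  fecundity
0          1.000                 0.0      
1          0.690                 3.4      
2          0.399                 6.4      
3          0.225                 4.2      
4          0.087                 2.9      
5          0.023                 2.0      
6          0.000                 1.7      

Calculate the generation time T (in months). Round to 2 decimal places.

lx·mx: 0, 2.346, 2.5536, 0.945, 0.2523, 0.046, 0 → R0 = 6.1429
x·lx·mx: 0, 2.346, 5.1072, 2.835, 1.0092, 0.23, 0 → Σ = 11.5274
T = 11.5274 / 6.1429 = 1.87654… → 1.88

1.88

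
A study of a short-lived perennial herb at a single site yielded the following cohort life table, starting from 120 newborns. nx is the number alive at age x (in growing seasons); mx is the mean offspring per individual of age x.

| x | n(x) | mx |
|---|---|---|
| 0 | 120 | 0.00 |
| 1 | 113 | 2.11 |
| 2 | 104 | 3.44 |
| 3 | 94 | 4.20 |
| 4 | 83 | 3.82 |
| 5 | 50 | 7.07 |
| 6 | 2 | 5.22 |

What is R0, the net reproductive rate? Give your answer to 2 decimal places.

13.93

lx = nx/n0 = nx/120: 1, 0.94167…, 0.86667…, 0.78333…, 0.69167…, 0.41667…, 0.01667…
lx·mx by age: 0, 1.986917…, 2.981333…, 3.29…, 2.642167…, 2.945833…, 0.087…
R0 = Σ lx·mx = 13.93325… → 13.93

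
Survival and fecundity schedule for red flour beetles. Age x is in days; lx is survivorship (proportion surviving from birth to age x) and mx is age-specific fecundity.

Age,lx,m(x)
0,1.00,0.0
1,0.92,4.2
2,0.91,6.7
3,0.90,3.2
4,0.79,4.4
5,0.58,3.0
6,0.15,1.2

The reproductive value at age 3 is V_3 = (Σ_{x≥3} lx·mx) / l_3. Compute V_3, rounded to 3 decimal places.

lx·mx for x ≥ 3: 2.88, 3.476, 1.74, 0.18 → sum = 8.276
V_3 = 8.276 / l_3 = 8.276 / 0.9 = 9.195556… → 9.196

9.196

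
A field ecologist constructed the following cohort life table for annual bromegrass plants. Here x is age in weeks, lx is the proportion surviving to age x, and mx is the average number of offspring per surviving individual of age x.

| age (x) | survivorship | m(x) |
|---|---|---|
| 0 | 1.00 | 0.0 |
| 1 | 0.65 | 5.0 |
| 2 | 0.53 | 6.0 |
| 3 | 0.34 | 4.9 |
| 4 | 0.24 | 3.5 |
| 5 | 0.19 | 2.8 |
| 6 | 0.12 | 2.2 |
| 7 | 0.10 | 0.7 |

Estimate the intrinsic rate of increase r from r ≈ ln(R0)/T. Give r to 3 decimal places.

R0 = Σ lx·mx = 0 + 3.25 + 3.18 + 1.666 + 0.84 + 0.532 + 0.264 + 0.07 = 9.802
Σ x·lx·mx = 22.702; T = 22.702/9.802 = 2.31606…
r ≈ ln(R0)/T = ln(9.802)/2.31606… = 0.98555… → 0.986

0.986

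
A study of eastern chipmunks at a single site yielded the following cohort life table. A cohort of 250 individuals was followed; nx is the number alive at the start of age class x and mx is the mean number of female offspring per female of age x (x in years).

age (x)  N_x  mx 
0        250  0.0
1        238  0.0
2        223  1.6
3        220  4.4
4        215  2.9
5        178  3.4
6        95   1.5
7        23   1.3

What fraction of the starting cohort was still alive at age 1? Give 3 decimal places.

0.952

l_1 = n_1/n_0 = 238/250 = 0.952 → 0.952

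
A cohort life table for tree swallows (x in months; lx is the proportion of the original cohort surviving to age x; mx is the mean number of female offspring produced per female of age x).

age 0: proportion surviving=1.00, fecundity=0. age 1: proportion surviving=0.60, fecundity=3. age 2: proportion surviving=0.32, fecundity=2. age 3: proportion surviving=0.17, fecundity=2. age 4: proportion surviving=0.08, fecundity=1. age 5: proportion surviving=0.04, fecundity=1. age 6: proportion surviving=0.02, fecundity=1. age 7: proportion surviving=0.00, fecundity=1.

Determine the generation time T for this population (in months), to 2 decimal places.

1.62

lx·mx: 0, 1.8, 0.64, 0.34, 0.08, 0.04, 0.02, 0 → R0 = 2.92
x·lx·mx: 0, 1.8, 1.28, 1.02, 0.32, 0.2, 0.12, 0 → Σ = 4.74
T = 4.74 / 2.92 = 1.623288… → 1.62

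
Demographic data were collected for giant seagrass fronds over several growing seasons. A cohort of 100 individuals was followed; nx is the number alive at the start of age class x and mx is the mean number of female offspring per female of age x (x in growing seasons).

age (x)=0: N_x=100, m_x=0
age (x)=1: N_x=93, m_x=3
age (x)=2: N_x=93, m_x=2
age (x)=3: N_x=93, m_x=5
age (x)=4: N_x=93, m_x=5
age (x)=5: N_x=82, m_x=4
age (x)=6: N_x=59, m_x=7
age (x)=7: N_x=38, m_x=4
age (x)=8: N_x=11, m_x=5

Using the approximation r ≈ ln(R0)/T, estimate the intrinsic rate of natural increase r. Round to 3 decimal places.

lx = nx/n0 = nx/100: 1, 0.93, 0.93, 0.93, 0.93, 0.82, 0.59, 0.38, 0.11
R0 = Σ lx·mx = 0 + 2.79 + 1.86 + 4.65 + 4.65 + 3.28 + 4.13 + 1.52 + 0.55 = 23.43
Σ x·lx·mx = 95.28; T = 95.28/23.43 = 4.06658…
r ≈ ln(R0)/T = ln(23.43)/4.06658… = 0.77559… → 0.776

0.776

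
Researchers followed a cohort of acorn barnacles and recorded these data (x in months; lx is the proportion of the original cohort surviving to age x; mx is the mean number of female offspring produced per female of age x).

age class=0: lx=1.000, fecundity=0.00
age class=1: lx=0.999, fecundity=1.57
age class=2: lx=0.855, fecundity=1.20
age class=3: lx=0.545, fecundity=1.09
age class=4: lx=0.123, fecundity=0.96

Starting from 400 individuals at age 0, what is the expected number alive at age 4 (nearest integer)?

Expected survivors = N0 · l_4 = 400 × 0.123 = 49.2 → 49

49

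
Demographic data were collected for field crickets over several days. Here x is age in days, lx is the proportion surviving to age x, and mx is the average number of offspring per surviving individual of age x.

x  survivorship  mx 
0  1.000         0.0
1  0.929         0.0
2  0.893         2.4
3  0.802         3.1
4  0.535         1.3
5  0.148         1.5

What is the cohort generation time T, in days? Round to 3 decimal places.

lx·mx: 0, 0, 2.1432, 2.4862, 0.6955, 0.222 → R0 = 5.5469
x·lx·mx: 0, 0, 4.2864, 7.4586, 2.782, 1.11 → Σ = 15.637
T = 15.637 / 5.5469 = 2.819052… → 2.819

2.819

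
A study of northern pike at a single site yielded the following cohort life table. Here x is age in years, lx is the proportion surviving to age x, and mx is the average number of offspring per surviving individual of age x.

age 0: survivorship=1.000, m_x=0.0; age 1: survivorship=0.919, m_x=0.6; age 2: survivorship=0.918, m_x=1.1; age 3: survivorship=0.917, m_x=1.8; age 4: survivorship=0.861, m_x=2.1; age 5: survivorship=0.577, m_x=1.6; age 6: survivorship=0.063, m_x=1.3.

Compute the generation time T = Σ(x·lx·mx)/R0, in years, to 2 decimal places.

lx·mx: 0, 0.5514, 1.0098, 1.6506, 1.8081, 0.9232, 0.0819 → R0 = 6.025
x·lx·mx: 0, 0.5514, 2.0196, 4.9518, 7.2324, 4.616, 0.4914 → Σ = 19.8626
T = 19.8626 / 6.025 = 3.296697… → 3.30

3.30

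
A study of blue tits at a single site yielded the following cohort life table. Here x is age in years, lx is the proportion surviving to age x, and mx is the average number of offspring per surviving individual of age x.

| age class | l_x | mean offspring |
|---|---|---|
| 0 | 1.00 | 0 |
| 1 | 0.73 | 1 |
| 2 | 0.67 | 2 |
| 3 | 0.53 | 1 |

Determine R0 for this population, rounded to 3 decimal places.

2.600

lx·mx by age: 0, 0.73, 1.34, 0.53
R0 = Σ lx·mx = 2.6 → 2.600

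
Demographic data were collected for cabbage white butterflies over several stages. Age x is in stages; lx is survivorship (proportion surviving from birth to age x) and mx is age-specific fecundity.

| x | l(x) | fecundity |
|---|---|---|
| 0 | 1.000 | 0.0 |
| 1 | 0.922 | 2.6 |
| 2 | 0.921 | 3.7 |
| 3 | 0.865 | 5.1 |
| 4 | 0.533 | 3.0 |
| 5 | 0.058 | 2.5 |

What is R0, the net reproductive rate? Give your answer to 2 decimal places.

11.96

lx·mx by age: 0, 2.3972, 3.4077, 4.4115, 1.599, 0.145
R0 = Σ lx·mx = 11.9604 → 11.96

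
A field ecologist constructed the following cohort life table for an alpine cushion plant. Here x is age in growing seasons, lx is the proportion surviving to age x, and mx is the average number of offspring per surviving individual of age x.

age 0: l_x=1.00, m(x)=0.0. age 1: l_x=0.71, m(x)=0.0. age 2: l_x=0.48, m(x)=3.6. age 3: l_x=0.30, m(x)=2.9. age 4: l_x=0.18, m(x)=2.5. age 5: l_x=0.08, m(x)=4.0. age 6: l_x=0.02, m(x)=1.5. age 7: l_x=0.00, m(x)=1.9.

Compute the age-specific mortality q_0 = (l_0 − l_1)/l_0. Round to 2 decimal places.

q_0 = (l_0 − l_1) / l_0 = (1 − 0.71) / 1
     = 0.29 / 1 = 0.29 → 0.29

0.29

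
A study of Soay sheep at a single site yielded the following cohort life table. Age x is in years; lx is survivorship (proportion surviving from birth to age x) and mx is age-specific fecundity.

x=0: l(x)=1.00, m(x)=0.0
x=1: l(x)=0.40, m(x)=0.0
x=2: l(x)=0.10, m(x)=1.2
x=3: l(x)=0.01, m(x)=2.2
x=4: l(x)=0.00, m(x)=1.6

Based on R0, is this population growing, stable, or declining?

R0 = Σ lx·mx = 0 + 0 + 0.12 + 0.022 + 0 = 0.142
R0 < 1, so the population is declining.

declining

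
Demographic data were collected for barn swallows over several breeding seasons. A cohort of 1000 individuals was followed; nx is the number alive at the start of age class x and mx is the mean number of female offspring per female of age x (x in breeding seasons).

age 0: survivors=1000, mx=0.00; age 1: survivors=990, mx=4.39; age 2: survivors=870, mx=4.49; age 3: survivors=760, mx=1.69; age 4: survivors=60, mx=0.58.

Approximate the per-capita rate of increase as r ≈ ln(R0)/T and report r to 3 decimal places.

lx = nx/n0 = nx/1000: 1, 0.99, 0.87, 0.76, 0.06
R0 = Σ lx·mx = 0 + 4.3461 + 3.9063 + 1.2844 + 0.0348 = 9.5716
Σ x·lx·mx = 16.1511; T = 16.1511/9.5716 = 1.6874…
r ≈ ln(R0)/T = ln(9.5716)/1.6874… = 1.33863… → 1.339

1.339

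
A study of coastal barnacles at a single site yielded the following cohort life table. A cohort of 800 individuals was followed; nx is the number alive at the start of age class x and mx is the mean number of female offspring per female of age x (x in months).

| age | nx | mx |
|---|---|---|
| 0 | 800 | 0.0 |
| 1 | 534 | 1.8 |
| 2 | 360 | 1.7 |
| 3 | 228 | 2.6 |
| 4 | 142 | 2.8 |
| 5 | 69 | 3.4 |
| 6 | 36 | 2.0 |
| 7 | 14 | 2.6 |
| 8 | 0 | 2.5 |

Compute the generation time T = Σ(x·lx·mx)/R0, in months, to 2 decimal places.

lx = nx/n0 = nx/800: 1, 0.6675, 0.45, 0.285, 0.1775, 0.08625, 0.045, 0.0175, 0
lx·mx: 0, 1.2015, 0.765, 0.741, 0.497, 0.29325, 0.09, 0.0455, 0 → R0 = 3.63325
x·lx·mx: 0, 1.2015, 1.53, 2.223, 1.988, 1.46625, 0.54, 0.3185, 0 → Σ = 9.26725
T = 9.26725 / 3.63325 = 2.550678… → 2.55

2.55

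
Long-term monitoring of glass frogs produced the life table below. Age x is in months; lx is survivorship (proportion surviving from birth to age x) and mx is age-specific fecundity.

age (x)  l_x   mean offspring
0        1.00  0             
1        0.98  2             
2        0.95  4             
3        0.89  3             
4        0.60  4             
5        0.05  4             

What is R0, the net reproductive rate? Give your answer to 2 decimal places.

lx·mx by age: 0, 1.96, 3.8, 2.67, 2.4, 0.2
R0 = Σ lx·mx = 11.03 → 11.03

11.03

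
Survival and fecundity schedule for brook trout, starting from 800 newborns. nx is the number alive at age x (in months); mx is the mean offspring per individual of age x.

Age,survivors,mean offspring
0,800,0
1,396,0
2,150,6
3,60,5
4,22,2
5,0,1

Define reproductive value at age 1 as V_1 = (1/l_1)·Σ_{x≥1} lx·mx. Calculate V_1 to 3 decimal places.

3.141

lx = nx/n0 = nx/800: 1, 0.495, 0.1875, 0.075, 0.0275, 0
lx·mx for x ≥ 1: 0, 1.125, 0.375, 0.055, 0 → sum = 1.555
V_1 = 1.555 / l_1 = 1.555 / 0.495 = 3.141414… → 3.141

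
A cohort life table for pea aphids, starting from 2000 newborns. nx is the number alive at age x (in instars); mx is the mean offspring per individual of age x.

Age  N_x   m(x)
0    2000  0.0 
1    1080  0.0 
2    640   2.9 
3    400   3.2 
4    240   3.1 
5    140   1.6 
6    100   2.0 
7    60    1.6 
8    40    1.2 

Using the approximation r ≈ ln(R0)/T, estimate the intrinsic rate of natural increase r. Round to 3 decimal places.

lx = nx/n0 = nx/2000: 1, 0.54, 0.32, 0.2, 0.12, 0.07, 0.05, 0.03, 0.02
R0 = Σ lx·mx = 0 + 0 + 0.928 + 0.64 + 0.372 + 0.112 + 0.1 + 0.048 + 0.024 = 2.224
Σ x·lx·mx = 6.952; T = 6.952/2.224 = 3.1259…
r ≈ ln(R0)/T = ln(2.224)/3.1259… = 0.2557… → 0.256

0.256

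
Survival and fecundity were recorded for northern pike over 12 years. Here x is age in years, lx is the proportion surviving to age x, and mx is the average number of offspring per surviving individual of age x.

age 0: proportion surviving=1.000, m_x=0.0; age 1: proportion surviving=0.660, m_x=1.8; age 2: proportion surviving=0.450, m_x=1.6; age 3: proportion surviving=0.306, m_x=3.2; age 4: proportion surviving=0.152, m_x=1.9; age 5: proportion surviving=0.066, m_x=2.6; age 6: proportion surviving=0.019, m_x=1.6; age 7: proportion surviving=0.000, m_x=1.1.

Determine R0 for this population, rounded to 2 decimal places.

lx·mx by age: 0, 1.188, 0.72, 0.9792, 0.2888, 0.1716, 0.0304, 0
R0 = Σ lx·mx = 3.378 → 3.38

3.38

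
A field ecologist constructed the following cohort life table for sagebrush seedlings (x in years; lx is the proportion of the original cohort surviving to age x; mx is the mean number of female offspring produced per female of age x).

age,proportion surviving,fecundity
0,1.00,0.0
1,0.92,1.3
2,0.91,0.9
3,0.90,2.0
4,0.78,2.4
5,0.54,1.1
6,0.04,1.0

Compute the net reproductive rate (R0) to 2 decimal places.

6.32

lx·mx by age: 0, 1.196, 0.819, 1.8, 1.872, 0.594, 0.04
R0 = Σ lx·mx = 6.321 → 6.32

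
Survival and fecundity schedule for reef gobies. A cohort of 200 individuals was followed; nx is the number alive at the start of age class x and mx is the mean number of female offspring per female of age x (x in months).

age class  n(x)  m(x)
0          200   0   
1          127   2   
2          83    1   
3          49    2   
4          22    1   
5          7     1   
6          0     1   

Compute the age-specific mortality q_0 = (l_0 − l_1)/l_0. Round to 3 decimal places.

0.365

lx = nx/n0 = nx/200: 1, 0.635, 0.415, 0.245, 0.11, 0.035, 0
q_0 = (l_0 − l_1) / l_0 = (1 − 0.635) / 1
     = 0.365 / 1 = 0.365 → 0.365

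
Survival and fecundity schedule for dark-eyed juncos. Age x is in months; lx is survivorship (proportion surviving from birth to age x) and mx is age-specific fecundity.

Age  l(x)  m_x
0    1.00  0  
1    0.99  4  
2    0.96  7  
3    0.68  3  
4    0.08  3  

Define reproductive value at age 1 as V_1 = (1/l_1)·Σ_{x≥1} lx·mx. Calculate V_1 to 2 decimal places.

13.09

lx·mx for x ≥ 1: 3.96, 6.72, 2.04, 0.24 → sum = 12.96
V_1 = 12.96 / l_1 = 12.96 / 0.99 = 13.090909… → 13.09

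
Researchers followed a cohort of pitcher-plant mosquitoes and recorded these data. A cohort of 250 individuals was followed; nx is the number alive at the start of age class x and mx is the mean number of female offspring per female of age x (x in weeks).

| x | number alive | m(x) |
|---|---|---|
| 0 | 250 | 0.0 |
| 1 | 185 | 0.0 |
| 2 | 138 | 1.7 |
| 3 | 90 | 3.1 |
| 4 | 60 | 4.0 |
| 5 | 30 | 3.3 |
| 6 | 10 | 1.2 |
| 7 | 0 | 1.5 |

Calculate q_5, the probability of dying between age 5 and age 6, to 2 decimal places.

lx = nx/n0 = nx/250: 1, 0.74, 0.552, 0.36, 0.24, 0.12, 0.04, 0
q_5 = (l_5 − l_6) / l_5 = (0.12 − 0.04) / 0.12
     = 0.08 / 0.12 = 0.666667… → 0.67

0.67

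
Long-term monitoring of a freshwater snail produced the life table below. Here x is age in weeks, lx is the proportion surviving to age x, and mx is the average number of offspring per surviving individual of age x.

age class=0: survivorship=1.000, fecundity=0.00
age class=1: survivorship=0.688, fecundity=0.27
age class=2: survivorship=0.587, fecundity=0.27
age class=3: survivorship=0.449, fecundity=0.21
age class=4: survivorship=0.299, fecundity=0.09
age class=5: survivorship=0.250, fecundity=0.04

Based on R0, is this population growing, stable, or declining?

R0 = Σ lx·mx = 0 + 0.18576 + 0.15849 + 0.09429 + 0.02691 + 0.01 = 0.47545
R0 < 1, so the population is declining.

declining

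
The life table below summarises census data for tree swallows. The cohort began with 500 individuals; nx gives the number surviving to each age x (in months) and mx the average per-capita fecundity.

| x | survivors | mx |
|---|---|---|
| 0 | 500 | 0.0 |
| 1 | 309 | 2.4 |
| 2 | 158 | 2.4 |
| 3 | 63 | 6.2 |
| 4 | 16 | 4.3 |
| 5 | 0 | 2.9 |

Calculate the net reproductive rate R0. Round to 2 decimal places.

lx = nx/n0 = nx/500: 1, 0.618, 0.316, 0.126, 0.032, 0
lx·mx by age: 0, 1.4832, 0.7584, 0.7812, 0.1376, 0
R0 = Σ lx·mx = 3.1604 → 3.16

3.16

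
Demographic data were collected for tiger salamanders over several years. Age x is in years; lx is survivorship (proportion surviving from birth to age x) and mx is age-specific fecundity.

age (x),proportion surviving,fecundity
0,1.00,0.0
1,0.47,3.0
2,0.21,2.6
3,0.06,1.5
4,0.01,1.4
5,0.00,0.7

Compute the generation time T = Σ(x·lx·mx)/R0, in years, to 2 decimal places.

lx·mx: 0, 1.41, 0.546, 0.09, 0.014, 0 → R0 = 2.06
x·lx·mx: 0, 1.41, 1.092, 0.27, 0.056, 0 → Σ = 2.828
T = 2.828 / 2.06 = 1.372816… → 1.37

1.37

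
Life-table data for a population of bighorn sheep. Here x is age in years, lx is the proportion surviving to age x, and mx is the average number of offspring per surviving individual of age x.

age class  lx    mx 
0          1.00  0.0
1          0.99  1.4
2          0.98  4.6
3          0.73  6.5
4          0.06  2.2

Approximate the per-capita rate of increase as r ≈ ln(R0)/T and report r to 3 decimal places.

R0 = Σ lx·mx = 0 + 1.386 + 4.508 + 4.745 + 0.132 = 10.771
Σ x·lx·mx = 25.165; T = 25.165/10.771 = 2.33637…
r ≈ ln(R0)/T = ln(10.771)/2.33637… = 1.01733… → 1.017

1.017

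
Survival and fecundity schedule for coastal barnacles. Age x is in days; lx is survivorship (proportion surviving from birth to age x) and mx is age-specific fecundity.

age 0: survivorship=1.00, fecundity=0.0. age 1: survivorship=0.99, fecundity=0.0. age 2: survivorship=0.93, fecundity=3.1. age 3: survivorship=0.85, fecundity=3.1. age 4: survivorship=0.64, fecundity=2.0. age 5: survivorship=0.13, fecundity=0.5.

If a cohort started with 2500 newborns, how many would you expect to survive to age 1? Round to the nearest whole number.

Expected survivors = N0 · l_1 = 2500 × 0.99 = 2475 → 2475

2475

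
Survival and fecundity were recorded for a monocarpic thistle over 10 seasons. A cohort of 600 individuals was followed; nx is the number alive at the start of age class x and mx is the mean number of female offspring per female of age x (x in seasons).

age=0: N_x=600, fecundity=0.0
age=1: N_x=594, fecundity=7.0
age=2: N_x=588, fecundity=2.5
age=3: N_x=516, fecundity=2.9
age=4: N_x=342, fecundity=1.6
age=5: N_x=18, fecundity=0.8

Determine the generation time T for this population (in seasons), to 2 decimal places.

lx = nx/n0 = nx/600: 1, 0.99, 0.98, 0.86, 0.57, 0.03
lx·mx: 0, 6.93, 2.45, 2.494, 0.912, 0.024 → R0 = 12.81
x·lx·mx: 0, 6.93, 4.9, 7.482, 3.648, 0.12 → Σ = 23.08
T = 23.08 / 12.81 = 1.801717… → 1.80

1.80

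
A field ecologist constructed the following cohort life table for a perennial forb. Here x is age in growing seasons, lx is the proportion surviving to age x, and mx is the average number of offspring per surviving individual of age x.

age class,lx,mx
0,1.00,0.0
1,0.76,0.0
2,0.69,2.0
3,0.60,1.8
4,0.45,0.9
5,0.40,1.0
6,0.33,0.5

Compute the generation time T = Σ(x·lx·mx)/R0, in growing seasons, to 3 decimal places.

3.093

lx·mx: 0, 0, 1.38, 1.08, 0.405, 0.4, 0.165 → R0 = 3.43
x·lx·mx: 0, 0, 2.76, 3.24, 1.62, 2, 0.99 → Σ = 10.61
T = 10.61 / 3.43 = 3.093294… → 3.093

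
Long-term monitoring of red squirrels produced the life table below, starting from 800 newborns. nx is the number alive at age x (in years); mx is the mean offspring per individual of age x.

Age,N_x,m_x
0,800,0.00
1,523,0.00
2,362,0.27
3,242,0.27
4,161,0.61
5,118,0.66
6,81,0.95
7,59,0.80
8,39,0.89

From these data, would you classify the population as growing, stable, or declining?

declining

lx = nx/n0 = nx/800: 1, 0.65375, 0.4525, 0.3025, 0.20125, 0.1475, 0.10125, 0.07375, 0.04875
R0 = Σ lx·mx = 0 + 0 + 0.122175 + 0.081675 + 0.122763… + 0.09735 + 0.096188… + 0.059… + 0.043388… = 0.622538…
R0 < 1, so the population is declining.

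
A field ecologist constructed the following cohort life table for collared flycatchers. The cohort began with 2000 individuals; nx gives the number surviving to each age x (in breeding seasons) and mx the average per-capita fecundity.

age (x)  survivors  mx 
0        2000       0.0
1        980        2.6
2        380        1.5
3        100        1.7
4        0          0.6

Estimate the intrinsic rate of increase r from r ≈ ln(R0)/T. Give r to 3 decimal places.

0.389

lx = nx/n0 = nx/2000: 1, 0.49, 0.19, 0.05, 0
R0 = Σ lx·mx = 0 + 1.274 + 0.285 + 0.085 + 0 = 1.644
Σ x·lx·mx = 2.099; T = 2.099/1.644 = 1.27676…
r ≈ ln(R0)/T = ln(1.644)/1.27676… = 0.38937… → 0.389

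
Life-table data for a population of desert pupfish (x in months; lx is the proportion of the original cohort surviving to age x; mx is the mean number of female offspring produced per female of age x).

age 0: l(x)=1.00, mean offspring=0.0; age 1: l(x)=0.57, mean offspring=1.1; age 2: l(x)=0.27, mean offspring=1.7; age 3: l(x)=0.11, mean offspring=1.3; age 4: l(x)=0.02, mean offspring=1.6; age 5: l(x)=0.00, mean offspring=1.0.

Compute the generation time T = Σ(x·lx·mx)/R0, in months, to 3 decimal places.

lx·mx: 0, 0.627, 0.459, 0.143, 0.032, 0 → R0 = 1.261
x·lx·mx: 0, 0.627, 0.918, 0.429, 0.128, 0 → Σ = 2.102
T = 2.102 / 1.261 = 1.666931… → 1.667

1.667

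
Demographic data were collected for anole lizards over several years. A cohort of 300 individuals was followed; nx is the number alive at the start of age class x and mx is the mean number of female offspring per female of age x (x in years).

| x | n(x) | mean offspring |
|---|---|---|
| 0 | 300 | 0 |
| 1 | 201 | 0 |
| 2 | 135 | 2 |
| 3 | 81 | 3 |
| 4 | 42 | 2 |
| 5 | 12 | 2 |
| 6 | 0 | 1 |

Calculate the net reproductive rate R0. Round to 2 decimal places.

lx = nx/n0 = nx/300: 1, 0.67, 0.45, 0.27, 0.14, 0.04, 0
lx·mx by age: 0, 0, 0.9, 0.81, 0.28, 0.08, 0
R0 = Σ lx·mx = 2.07 → 2.07

2.07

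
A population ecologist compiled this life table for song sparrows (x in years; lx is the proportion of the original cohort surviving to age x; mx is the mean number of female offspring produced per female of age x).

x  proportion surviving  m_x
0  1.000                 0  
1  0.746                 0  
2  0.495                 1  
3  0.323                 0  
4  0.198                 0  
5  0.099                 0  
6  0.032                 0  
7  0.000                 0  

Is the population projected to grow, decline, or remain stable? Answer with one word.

R0 = Σ lx·mx = 0 + 0 + 0.495 + 0 + 0 + 0 + 0 + 0 = 0.495
R0 < 1, so the population is declining.

declining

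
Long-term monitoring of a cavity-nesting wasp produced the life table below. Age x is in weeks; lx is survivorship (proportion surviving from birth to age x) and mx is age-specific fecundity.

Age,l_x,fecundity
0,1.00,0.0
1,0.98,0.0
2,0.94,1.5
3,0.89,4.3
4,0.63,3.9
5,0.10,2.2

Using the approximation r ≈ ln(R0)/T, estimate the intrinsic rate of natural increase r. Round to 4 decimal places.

R0 = Σ lx·mx = 0 + 0 + 1.41 + 3.827 + 2.457 + 0.22 = 7.914
Σ x·lx·mx = 25.229; T = 25.229/7.914 = 3.18789…
r ≈ ln(R0)/T = ln(7.914)/3.18789… = 0.648903… → 0.6489

0.6489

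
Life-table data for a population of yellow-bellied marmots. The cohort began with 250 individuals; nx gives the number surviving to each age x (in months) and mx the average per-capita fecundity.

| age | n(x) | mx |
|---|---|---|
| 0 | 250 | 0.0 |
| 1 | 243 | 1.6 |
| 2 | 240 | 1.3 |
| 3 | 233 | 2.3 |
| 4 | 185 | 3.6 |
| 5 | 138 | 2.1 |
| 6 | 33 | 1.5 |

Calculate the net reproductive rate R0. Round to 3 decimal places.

8.968

lx = nx/n0 = nx/250: 1, 0.972, 0.96, 0.932, 0.74, 0.552, 0.132
lx·mx by age: 0, 1.5552, 1.248, 2.1436, 2.664, 1.1592, 0.198
R0 = Σ lx·mx = 8.968 → 8.968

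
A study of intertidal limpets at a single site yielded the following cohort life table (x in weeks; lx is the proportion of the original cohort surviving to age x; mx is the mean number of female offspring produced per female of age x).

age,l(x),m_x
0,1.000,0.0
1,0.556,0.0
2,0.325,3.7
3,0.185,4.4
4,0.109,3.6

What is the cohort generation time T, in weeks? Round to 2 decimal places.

2.66

lx·mx: 0, 0, 1.2025, 0.814, 0.3924 → R0 = 2.4089
x·lx·mx: 0, 0, 2.405, 2.442, 1.5696 → Σ = 6.4166
T = 6.4166 / 2.4089 = 2.663705… → 2.66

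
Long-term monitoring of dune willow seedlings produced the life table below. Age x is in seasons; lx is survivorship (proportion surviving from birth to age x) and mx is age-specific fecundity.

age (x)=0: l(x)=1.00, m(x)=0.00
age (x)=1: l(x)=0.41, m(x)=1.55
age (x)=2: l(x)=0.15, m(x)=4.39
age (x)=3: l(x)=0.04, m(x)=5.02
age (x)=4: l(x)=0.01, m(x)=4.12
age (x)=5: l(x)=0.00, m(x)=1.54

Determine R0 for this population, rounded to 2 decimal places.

lx·mx by age: 0, 0.6355, 0.6585, 0.2008, 0.0412, 0
R0 = Σ lx·mx = 1.536 → 1.54

1.54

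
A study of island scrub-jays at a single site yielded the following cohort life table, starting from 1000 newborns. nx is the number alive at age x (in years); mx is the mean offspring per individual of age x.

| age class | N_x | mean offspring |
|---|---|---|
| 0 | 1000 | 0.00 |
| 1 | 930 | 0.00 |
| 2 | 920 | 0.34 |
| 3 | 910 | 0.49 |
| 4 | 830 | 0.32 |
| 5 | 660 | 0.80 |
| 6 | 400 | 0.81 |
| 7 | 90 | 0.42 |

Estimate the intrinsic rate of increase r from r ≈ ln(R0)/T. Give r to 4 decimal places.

0.1578

lx = nx/n0 = nx/1000: 1, 0.93, 0.92, 0.91, 0.83, 0.66, 0.4, 0.09
R0 = Σ lx·mx = 0 + 0 + 0.3128 + 0.4459 + 0.2656 + 0.528 + 0.324 + 0.0378 = 1.9141
Σ x·lx·mx = 7.8743; T = 7.8743/1.9141 = 4.11384…
r ≈ ln(R0)/T = ln(1.9141)/4.11384… = 0.15782… → 0.1578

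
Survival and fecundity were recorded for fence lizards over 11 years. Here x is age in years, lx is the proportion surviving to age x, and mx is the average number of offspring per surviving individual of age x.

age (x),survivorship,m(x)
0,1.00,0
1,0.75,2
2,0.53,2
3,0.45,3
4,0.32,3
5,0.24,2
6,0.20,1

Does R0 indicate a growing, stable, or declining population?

growing

R0 = Σ lx·mx = 0 + 1.5 + 1.06 + 1.35 + 0.96 + 0.48 + 0.2 = 5.55
R0 > 1, so the population is growing.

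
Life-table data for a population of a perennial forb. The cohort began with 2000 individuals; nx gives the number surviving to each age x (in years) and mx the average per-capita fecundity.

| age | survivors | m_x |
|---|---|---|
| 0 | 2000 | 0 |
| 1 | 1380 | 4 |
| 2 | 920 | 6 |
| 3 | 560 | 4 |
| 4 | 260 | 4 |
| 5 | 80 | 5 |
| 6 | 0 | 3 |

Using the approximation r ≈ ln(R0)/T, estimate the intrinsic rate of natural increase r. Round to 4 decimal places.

0.9980

lx = nx/n0 = nx/2000: 1, 0.69, 0.46, 0.28, 0.13, 0.04, 0
R0 = Σ lx·mx = 0 + 2.76 + 2.76 + 1.12 + 0.52 + 0.2 + 0 = 7.36
Σ x·lx·mx = 14.72; T = 14.72/7.36 = 2
r ≈ ln(R0)/T = ln(7.36)/2 = 0.99803… → 0.9980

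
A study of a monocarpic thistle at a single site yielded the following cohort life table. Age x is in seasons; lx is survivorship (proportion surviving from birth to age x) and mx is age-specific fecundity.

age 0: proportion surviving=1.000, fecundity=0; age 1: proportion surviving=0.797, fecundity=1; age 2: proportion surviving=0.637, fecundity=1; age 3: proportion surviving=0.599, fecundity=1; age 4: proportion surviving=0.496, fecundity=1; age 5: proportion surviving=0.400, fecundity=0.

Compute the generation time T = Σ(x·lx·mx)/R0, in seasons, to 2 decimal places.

2.31

lx·mx: 0, 0.797, 0.637, 0.599, 0.496, 0 → R0 = 2.529
x·lx·mx: 0, 0.797, 1.274, 1.797, 1.984, 0 → Σ = 5.852
T = 5.852 / 2.529 = 2.313958… → 2.31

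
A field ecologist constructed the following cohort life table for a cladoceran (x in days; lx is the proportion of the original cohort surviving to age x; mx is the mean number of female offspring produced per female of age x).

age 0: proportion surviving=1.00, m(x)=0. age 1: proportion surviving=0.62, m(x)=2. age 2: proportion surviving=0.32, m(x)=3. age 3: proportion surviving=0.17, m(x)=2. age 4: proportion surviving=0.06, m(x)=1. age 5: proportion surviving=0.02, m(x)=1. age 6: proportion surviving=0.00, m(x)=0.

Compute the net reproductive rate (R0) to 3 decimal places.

lx·mx by age: 0, 1.24, 0.96, 0.34, 0.06, 0.02, 0
R0 = Σ lx·mx = 2.62 → 2.620

2.620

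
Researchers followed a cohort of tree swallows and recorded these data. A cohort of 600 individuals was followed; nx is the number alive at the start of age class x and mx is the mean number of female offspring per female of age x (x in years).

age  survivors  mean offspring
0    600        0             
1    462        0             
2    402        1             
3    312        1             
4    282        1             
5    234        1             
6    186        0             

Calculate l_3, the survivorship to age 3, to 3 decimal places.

l_3 = n_3/n_0 = 312/600 = 0.52 → 0.520

0.520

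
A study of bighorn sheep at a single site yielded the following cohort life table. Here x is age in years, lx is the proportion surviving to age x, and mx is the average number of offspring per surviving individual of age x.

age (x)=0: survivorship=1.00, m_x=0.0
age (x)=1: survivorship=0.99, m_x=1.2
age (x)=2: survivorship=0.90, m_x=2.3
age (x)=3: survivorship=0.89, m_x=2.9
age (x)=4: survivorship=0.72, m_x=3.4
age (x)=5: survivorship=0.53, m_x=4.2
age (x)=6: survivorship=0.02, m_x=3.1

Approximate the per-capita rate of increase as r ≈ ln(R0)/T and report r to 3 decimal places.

R0 = Σ lx·mx = 0 + 1.188 + 2.07 + 2.581 + 2.448 + 2.226 + 0.062 = 10.575
Σ x·lx·mx = 34.365; T = 34.365/10.575 = 3.24965…
r ≈ ln(R0)/T = ln(10.575)/3.24965… = 0.72577… → 0.726

0.726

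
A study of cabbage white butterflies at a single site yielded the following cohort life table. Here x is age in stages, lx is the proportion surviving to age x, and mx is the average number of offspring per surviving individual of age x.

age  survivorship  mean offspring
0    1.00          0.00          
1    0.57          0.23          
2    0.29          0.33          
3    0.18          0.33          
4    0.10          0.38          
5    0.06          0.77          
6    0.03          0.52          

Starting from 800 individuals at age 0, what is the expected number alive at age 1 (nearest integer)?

Expected survivors = N0 · l_1 = 800 × 0.57 = 456 → 456

456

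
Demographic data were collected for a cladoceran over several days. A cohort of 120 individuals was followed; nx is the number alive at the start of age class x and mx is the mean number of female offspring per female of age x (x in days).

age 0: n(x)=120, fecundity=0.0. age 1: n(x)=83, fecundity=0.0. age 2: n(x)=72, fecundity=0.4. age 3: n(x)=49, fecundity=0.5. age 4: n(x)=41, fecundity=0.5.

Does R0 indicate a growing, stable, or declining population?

lx = nx/n0 = nx/120: 1, 0.69167…, 0.6, 0.40833…, 0.34167…
R0 = Σ lx·mx = 0 + 0 + 0.24 + 0.204167… + 0.170833… = 0.615…
R0 < 1, so the population is declining.

declining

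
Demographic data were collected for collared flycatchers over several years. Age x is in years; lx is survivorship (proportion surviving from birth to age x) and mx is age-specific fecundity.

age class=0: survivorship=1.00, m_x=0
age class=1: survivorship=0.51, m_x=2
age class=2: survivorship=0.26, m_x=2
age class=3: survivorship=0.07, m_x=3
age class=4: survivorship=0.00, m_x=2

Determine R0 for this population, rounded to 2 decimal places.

1.75

lx·mx by age: 0, 1.02, 0.52, 0.21, 0
R0 = Σ lx·mx = 1.75 → 1.75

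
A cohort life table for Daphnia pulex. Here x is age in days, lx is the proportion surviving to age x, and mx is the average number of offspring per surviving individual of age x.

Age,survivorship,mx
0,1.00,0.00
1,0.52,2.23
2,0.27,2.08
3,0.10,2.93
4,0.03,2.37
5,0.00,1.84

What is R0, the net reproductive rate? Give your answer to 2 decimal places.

2.09

lx·mx by age: 0, 1.1596, 0.5616, 0.293, 0.0711, 0
R0 = Σ lx·mx = 2.0853 → 2.09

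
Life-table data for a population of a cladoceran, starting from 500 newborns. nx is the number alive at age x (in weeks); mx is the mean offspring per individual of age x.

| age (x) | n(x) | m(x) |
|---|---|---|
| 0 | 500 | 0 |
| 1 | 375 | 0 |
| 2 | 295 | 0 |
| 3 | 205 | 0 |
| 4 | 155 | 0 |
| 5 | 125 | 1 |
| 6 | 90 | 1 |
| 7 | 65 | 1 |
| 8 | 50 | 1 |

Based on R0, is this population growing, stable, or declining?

lx = nx/n0 = nx/500: 1, 0.75, 0.59, 0.41, 0.31, 0.25, 0.18, 0.13, 0.1
R0 = Σ lx·mx = 0 + 0 + 0 + 0 + 0 + 0.25 + 0.18 + 0.13 + 0.1 = 0.66
R0 < 1, so the population is declining.

declining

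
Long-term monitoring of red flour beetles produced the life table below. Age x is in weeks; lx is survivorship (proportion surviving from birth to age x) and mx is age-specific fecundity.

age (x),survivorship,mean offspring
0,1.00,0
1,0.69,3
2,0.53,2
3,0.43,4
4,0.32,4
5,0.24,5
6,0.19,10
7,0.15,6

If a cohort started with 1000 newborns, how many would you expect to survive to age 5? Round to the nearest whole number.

240

Expected survivors = N0 · l_5 = 1000 × 0.24 = 240 → 240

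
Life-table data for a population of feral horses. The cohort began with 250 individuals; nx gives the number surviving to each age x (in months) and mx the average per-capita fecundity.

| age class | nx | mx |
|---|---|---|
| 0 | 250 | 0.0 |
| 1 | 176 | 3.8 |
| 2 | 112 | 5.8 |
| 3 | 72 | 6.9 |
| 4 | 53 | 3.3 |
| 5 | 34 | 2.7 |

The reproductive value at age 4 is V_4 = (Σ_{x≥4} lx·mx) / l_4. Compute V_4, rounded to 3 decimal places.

5.032

lx = nx/n0 = nx/250: 1, 0.704, 0.448, 0.288, 0.212, 0.136
lx·mx for x ≥ 4: 0.6996, 0.3672 → sum = 1.0668
V_4 = 1.0668 / l_4 = 1.0668 / 0.212 = 5.032075… → 5.032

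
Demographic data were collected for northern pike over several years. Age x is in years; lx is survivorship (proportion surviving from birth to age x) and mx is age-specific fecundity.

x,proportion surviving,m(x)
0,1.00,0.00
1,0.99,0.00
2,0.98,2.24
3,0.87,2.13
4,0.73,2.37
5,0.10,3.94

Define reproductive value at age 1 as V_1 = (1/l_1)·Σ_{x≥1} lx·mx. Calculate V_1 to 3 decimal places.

6.235

lx·mx for x ≥ 1: 0, 2.1952, 1.8531, 1.7301, 0.394 → sum = 6.1724
V_1 = 6.1724 / l_1 = 6.1724 / 0.99 = 6.234747… → 6.235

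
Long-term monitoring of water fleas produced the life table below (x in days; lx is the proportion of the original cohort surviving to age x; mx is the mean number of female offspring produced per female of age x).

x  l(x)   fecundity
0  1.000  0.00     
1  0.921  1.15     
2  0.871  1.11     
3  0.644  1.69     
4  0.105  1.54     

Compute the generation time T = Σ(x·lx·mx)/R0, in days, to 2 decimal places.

2.11

lx·mx: 0, 1.05915, 0.96681, 1.08836, 0.1617 → R0 = 3.27602
x·lx·mx: 0, 1.05915, 1.93362, 3.26508, 0.6468 → Σ = 6.90465
T = 6.90465 / 3.27602 = 2.107634… → 2.11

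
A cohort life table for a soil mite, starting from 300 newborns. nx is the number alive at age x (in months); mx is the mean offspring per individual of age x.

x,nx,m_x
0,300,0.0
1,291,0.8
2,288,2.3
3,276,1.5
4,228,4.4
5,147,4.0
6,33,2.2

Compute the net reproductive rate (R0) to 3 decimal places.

9.910

lx = nx/n0 = nx/300: 1, 0.97, 0.96, 0.92, 0.76, 0.49, 0.11
lx·mx by age: 0, 0.776, 2.208, 1.38, 3.344, 1.96, 0.242
R0 = Σ lx·mx = 9.91 → 9.910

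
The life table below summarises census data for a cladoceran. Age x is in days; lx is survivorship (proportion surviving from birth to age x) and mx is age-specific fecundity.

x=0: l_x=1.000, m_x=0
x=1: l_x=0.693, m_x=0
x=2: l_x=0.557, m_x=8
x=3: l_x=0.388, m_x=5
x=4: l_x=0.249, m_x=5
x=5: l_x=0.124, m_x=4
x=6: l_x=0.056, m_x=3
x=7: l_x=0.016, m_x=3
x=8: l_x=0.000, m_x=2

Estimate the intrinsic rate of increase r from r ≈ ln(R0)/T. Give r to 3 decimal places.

R0 = Σ lx·mx = 0 + 0 + 4.456 + 1.94 + 1.245 + 0.496 + 0.168 + 0.048 + 0 = 8.353
Σ x·lx·mx = 23.536; T = 23.536/8.353 = 2.81767…
r ≈ ln(R0)/T = ln(8.353)/2.81767… = 0.75332… → 0.753

0.753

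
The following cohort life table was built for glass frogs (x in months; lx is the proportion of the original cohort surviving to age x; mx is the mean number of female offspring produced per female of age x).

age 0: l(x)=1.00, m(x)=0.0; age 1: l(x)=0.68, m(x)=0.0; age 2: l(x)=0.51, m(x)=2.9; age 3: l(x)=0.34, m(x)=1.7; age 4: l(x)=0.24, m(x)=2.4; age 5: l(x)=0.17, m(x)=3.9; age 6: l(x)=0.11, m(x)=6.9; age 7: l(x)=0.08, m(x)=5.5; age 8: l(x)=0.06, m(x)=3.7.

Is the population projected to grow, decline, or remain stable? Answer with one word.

growing

R0 = Σ lx·mx = 0 + 0 + 1.479 + 0.578 + 0.576 + 0.663 + 0.759 + 0.44 + 0.222 = 4.717
R0 > 1, so the population is growing.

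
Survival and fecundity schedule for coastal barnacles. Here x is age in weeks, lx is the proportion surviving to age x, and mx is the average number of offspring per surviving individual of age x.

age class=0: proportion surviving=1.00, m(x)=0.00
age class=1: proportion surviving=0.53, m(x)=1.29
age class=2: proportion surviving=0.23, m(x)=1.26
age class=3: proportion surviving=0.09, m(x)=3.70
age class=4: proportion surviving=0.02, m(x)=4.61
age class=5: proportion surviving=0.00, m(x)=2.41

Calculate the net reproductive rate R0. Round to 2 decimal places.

1.40

lx·mx by age: 0, 0.6837, 0.2898, 0.333, 0.0922, 0
R0 = Σ lx·mx = 1.3987 → 1.40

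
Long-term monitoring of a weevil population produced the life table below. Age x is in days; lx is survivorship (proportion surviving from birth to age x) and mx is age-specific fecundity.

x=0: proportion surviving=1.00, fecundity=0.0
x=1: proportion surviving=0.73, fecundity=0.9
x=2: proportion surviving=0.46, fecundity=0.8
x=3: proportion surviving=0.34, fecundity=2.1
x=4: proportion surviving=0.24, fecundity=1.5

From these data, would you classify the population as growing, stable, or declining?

R0 = Σ lx·mx = 0 + 0.657 + 0.368 + 0.714 + 0.36 = 2.099
R0 > 1, so the population is growing.

growing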